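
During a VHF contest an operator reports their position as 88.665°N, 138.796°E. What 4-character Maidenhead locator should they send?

PR98

Add 180° to longitude and 90° to latitude: 318.80, 178.67.
Field (20°×10°, letters A–R): lon ⌊318.80/20⌋ = 15 → P; lat ⌊178.67/10⌋ = 17 → R.
Square (2°×1°, digits 0–9): lon ⌊18.80/2⌋ = 9; lat ⌊8.67/1⌋ = 8.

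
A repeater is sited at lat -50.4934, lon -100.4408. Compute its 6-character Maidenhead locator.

DD99sm

Add 180° to longitude and 90° to latitude: 79.5592, 39.5066.
Field: 79.5592/20 → 3 → D, 39.5066/10 → 3 → D; chars DD.
Square: 19.5592/2 → 9, 9.5066/1 → 9; chars 99.
Subsquare: 1.5592/0.0833333 → 18 → s, 0.5066/0.0416667 → 12 → m; chars sm.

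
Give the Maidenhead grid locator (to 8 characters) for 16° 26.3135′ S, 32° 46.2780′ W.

Offset from 180°W / 90°S: lon 147.22870°, lat 73.56144°.
Field: lon ⌊147.22870/20⌋ = 7 → H; lat ⌊73.56144/10⌋ = 7 → H.
Square: lon ⌊7.22870/2⌋ = 3; lat ⌊3.56144/1⌋ = 3.
Subsquare: lon ⌊1.22870/0.0833333⌋ = 14 → o; lat ⌊0.56144/0.0416667⌋ = 13 → n.
Extended square: lon ⌊0.06203/0.00833333⌋ = 7; lat ⌊0.01978/0.00416667⌋ = 4.

HH33on74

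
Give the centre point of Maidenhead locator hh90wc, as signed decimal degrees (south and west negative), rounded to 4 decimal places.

-19.8958, -20.1250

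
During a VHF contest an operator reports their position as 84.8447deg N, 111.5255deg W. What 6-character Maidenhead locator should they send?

Shift to the Maidenhead origin (180°W, 90°S): lon 68.4745, lat 174.8447.
Field: lon ⌊68.4745/20⌋ = 3 → D; lat ⌊174.8447/10⌋ = 17 → R.
Square: lon ⌊8.4745/2⌋ = 4; lat ⌊4.8447/1⌋ = 4.
Subsquare: lon ⌊0.4745/0.0833333⌋ = 5 → f; lat ⌊0.8447/0.0416667⌋ = 20 → u.

DR44fu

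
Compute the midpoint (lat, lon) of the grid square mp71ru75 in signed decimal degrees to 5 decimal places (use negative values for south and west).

61.85625, 75.47917

Field M=12, P=15: +12·20° lon, +15·10° lat → SW at lon 60°, lat 60°.
Square 7, 1: +7·2° lon, +1·1° lat → SW at lon 74°, lat 61°.
Subsquare r=17, u=20: +17·0.0833333° lon, +20·0.0416667° lat → SW at lon 75.4167°, lat 61.8333°.
Extended square 7, 5: +7·0.00833333° lon, +5·0.00416667° lat → SW at lon 75.475°, lat 61.8542°.
Cell spans 0.00833333° lon × 0.00416667° lat. Centre is SW corner plus half of each.
latitude 61.85625, longitude 75.47917.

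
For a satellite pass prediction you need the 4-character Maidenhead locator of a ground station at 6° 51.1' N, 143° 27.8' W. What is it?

BJ86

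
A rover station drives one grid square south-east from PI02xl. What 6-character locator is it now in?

PI12ak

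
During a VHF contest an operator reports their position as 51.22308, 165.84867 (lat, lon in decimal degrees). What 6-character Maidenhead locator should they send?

Shift to the Maidenhead origin (180°W, 90°S): lon 345.8487, lat 141.2231.
Field: lon ⌊345.8487/20⌋ = 17 → R; lat ⌊141.2231/10⌋ = 14 → O.
Square: lon ⌊5.8487/2⌋ = 2; lat ⌊1.2231/1⌋ = 1.
Subsquare: lon ⌊1.8487/0.0833333⌋ = 22 → w; lat ⌊0.2231/0.0416667⌋ = 5 → f.

RO21wf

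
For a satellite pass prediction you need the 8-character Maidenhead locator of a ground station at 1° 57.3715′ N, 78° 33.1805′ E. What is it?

MJ91gw69

Add 180° to longitude and 90° to latitude: 258.55301, 91.95619.
Field: 258.55301/20 → 12 → M, 91.95619/10 → 9 → J; chars MJ.
Square: 18.55301/2 → 9, 1.95619/1 → 1; chars 91.
Subsquare: 0.55301/0.0833333 → 6 → g, 0.95619/0.0416667 → 22 → w; chars gw.
Extended square: 0.05301/0.00833333 → 6, 0.03953/0.00416667 → 9; chars 69.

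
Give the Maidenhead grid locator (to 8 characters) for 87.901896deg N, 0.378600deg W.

Add 180° to longitude and 90° to latitude: 179.62140, 177.90190.
Field: 179.62140/20 → 8 → I, 177.90190/10 → 17 → R; chars IR.
Square: 19.62140/2 → 9, 7.90190/1 → 7; chars 97.
Subsquare: 1.62140/0.0833333 → 19 → t, 0.90190/0.0416667 → 21 → v; chars tv.
Extended square: 0.03807/0.00833333 → 4, 0.02690/0.00416667 → 6; chars 46.

IR97tv46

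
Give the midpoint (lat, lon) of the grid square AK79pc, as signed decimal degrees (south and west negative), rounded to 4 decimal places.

Field A=0, K=10: +0·20° lon, +10·10° lat → SW at lon -180°, lat 10°.
Square 7, 9: +7·2° lon, +9·1° lat → SW at lon -166°, lat 19°.
Subsquare p=15, c=2: +15·0.0833333° lon, +2·0.0416667° lat → SW at lon -164.75°, lat 19.0833°.
Cell spans 0.0833333° lon × 0.0416667° lat. Centre is SW corner plus half of each.
latitude 19.1042, longitude -164.7083.

19.1042, -164.7083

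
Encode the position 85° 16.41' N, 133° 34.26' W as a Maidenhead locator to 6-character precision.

Shift to the Maidenhead origin (180°W, 90°S): lon 46.4290, lat 175.2735.
Field (20°×10°, letters A–R): 46.4290/20 → 2 → C, 175.2735/10 → 17 → R; chars CR.
Square (2°×1°, digits 0–9): 6.4290/2 → 3, 5.2735/1 → 5; chars 35.
Subsquare (5′×2.5′, letters a–x): 0.4290/0.0833333 → 5 → f, 0.2735/0.0416667 → 6 → g; chars fg.

CR35fg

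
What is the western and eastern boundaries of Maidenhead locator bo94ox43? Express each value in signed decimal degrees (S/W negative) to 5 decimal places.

-140.80000, -140.79167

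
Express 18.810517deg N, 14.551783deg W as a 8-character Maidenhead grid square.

IK28rt34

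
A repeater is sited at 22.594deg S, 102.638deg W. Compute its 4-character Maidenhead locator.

Offset from 180°W / 90°S: lon 77.36°, lat 67.41°.
Field (20°×10°, letters A–R): lon ⌊77.36/20⌋ = 3 → D; lat ⌊67.41/10⌋ = 6 → G.
Square (2°×1°, digits 0–9): lon ⌊17.36/2⌋ = 8; lat ⌊7.41/1⌋ = 7.

DG87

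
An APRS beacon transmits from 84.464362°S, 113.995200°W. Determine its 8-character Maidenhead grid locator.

DA35am08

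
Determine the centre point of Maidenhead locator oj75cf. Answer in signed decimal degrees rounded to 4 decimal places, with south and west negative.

Field O=14, J=9: +14·20° lon, +9·10° lat → SW at lon 100°, lat 0°.
Square 7, 5: +7·2° lon, +5·1° lat → SW at lon 114°, lat 5°.
Subsquare c=2, f=5: +2·0.0833333° lon, +5·0.0416667° lat → SW at lon 114.167°, lat 5.20833°.
Cell spans 0.0833333° lon × 0.0416667° lat. Centre is SW corner plus half of each.
latitude 5.2292, longitude 114.2083.

5.2292, 114.2083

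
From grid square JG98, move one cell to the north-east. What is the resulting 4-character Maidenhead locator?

Longitude square 9; +1 → 10, wraps to 0, carry into field.
Longitude field J = 9; +1 → 10 = K.
Latitude square 8; +1 → 9.

KG09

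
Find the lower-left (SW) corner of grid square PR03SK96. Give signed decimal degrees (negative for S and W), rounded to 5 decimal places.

Field P=15, R=17: +15·20° lon, +17·10° lat → SW at lon 120°, lat 80°.
Square 0, 3: +0·2° lon, +3·1° lat → SW at lon 120°, lat 83°.
Subsquare s=18, k=10: +18·0.0833333° lon, +10·0.0416667° lat → SW at lon 121.5°, lat 83.4167°.
Extended square 9, 6: +9·0.00833333° lon, +6·0.00416667° lat → SW at lon 121.575°, lat 83.4417°.
latitude 83.44167, longitude 121.57500.

83.44167, 121.57500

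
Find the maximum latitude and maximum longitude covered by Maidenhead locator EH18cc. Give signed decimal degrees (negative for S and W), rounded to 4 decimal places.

-11.8750, -97.7500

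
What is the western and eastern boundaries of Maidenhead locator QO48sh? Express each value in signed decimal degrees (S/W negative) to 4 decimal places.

Field Q=16, O=14: +16·20° lon, +14·10° lat → SW at lon 140°, lat 50°.
Square 4, 8: +4·2° lon, +8·1° lat → SW at lon 148°, lat 58°.
Subsquare s=18, h=7: +18·0.0833333° lon, +7·0.0416667° lat → SW at lon 149.5°, lat 58.2917°.
Cell spans 0.0833333° lon × 0.0416667° lat.
west 149.5000, east 149.5833.

149.5000, 149.5833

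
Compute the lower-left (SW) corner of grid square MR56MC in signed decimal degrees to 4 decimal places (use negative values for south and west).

Field M=12, R=17: +12·20° lon, +17·10° lat → SW at lon 60°, lat 80°.
Square 5, 6: +5·2° lon, +6·1° lat → SW at lon 70°, lat 86°.
Subsquare m=12, c=2: +12·0.0833333° lon, +2·0.0416667° lat → SW at lon 71°, lat 86.0833°.
latitude 86.0833, longitude 71.0000.

86.0833, 71.0000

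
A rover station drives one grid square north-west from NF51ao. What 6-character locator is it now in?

NF41xp

Longitude subsquare a = 0; −1 → -1, wraps to 23 = x, carry into square.
Longitude square 5; −1 → 4.
Latitude subsquare o = 14; +1 → 15 = p.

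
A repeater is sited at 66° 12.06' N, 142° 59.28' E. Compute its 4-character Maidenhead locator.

Offset from 180°W / 90°S: lon 322.99°, lat 156.20°.
Field: lon ⌊322.99/20⌋ = 16 → Q; lat ⌊156.20/10⌋ = 15 → P.
Square: lon ⌊2.99/2⌋ = 1; lat ⌊6.20/1⌋ = 6.

QP16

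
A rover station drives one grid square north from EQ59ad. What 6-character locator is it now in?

EQ59ae

Latitude subsquare d = 3; +1 → 4 = e.
The longitude characters are unchanged.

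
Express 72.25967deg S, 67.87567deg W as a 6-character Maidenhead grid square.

FB67br

Shift to the Maidenhead origin (180°W, 90°S): lon 112.1243, lat 17.7403.
Field: 112.1243/20 → 5 → F, 17.7403/10 → 1 → B; chars FB.
Square: 12.1243/2 → 6, 7.7403/1 → 7; chars 67.
Subsquare: 0.1243/0.0833333 → 1 → b, 0.7403/0.0416667 → 17 → r; chars br.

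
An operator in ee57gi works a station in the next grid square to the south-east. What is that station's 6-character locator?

Longitude subsquare g = 6; +1 → 7 = h.
Latitude subsquare i = 8; −1 → 7 = h.

EE57hh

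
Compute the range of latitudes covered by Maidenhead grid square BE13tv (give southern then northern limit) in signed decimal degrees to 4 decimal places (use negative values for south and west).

-46.1250, -46.0833

Field B=1, E=4: +1·20° lon, +4·10° lat → SW at lon -160°, lat -50°.
Square 1, 3: +1·2° lon, +3·1° lat → SW at lon -158°, lat -47°.
Subsquare t=19, v=21: +19·0.0833333° lon, +21·0.0416667° lat → SW at lon -156.417°, lat -46.125°.
Cell spans 0.0833333° lon × 0.0416667° lat.
south -46.1250, north -46.0833.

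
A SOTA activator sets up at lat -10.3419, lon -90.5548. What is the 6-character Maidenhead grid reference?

EH49rp

Add 180° to longitude and 90° to latitude: 89.4452, 79.6581.
Field: 89.4452/20 → 4 → E, 79.6581/10 → 7 → H; chars EH.
Square: 9.4452/2 → 4, 9.6581/1 → 9; chars 49.
Subsquare: 1.4452/0.0833333 → 17 → r, 0.6581/0.0416667 → 15 → p; chars rp.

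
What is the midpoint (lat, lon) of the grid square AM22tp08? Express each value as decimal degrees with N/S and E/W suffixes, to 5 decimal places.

32.66042° N, 174.41250° W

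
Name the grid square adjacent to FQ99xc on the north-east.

GQ09ad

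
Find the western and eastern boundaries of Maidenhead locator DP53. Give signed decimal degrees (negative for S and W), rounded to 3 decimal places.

-110.000, -108.000

Field D=3, P=15: +3·20° lon, +15·10° lat → SW at lon -120°, lat 60°.
Square 5, 3: +5·2° lon, +3·1° lat → SW at lon -110°, lat 63°.
Cell spans 2° lon × 1° lat.
west -110.000, east -108.000.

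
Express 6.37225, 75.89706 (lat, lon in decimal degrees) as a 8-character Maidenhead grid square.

MJ76wi79

Add 180° to longitude and 90° to latitude: 255.89706, 96.37225.
Field: 255.89706/20 → 12 → M, 96.37225/10 → 9 → J; chars MJ.
Square: 15.89706/2 → 7, 6.37225/1 → 6; chars 76.
Subsquare: 1.89706/0.0833333 → 22 → w, 0.37225/0.0416667 → 8 → i; chars wi.
Extended square: 0.06373/0.00833333 → 7, 0.03892/0.00416667 → 9; chars 79.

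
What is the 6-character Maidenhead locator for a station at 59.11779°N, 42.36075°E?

LO19ec

Add 180° to longitude and 90° to latitude: 222.3607, 149.1178.
Field (20°×10°, letters A–R): lon ⌊222.3607/20⌋ = 11 → L; lat ⌊149.1178/10⌋ = 14 → O.
Square (2°×1°, digits 0–9): lon ⌊2.3607/2⌋ = 1; lat ⌊9.1178/1⌋ = 9.
Subsquare (5′×2.5′, letters a–x): lon ⌊0.3607/0.0833333⌋ = 4 → e; lat ⌊0.1178/0.0416667⌋ = 2 → c.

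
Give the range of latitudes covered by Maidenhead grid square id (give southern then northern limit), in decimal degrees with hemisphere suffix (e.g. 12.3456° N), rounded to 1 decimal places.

Field I=8, D=3: +8·20° lon, +3·10° lat → SW at lon -20°, lat -60°.
Cell spans 20° lon × 10° lat.
south 60.0° S, north 50.0° S.

60.0° S, 50.0° S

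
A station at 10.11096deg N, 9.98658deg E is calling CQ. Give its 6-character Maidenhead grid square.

JK40xc

Shift to the Maidenhead origin (180°W, 90°S): lon 189.9866, lat 100.1110.
Field: 189.9866/20 → 9 → J, 100.1110/10 → 10 → K; chars JK.
Square: 9.9866/2 → 4, 0.1110/1 → 0; chars 40.
Subsquare: 1.9866/0.0833333 → 23 → x, 0.1110/0.0416667 → 2 → c; chars xc.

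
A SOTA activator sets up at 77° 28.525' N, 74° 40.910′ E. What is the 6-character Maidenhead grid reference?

MQ77il

Offset from 180°W / 90°S: lon 254.6818°, lat 167.4754°.
Field (20°×10°, letters A–R): lon ⌊254.6818/20⌋ = 12 → M; lat ⌊167.4754/10⌋ = 16 → Q.
Square (2°×1°, digits 0–9): lon ⌊14.6818/2⌋ = 7; lat ⌊7.4754/1⌋ = 7.
Subsquare (5′×2.5′, letters a–x): lon ⌊0.6818/0.0833333⌋ = 8 → i; lat ⌊0.4754/0.0416667⌋ = 11 → l.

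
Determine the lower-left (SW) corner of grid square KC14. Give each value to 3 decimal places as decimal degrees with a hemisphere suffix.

Field K=10, C=2: +10·20° lon, +2·10° lat → SW at lon 20°, lat -70°.
Square 1, 4: +1·2° lon, +4·1° lat → SW at lon 22°, lat -66°.
latitude 66.000° S, longitude 22.000° E.

66.000° S, 22.000° E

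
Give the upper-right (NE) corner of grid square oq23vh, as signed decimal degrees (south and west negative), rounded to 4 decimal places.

73.3333, 105.8333

Field O=14, Q=16: +14·20° lon, +16·10° lat → SW at lon 100°, lat 70°.
Square 2, 3: +2·2° lon, +3·1° lat → SW at lon 104°, lat 73°.
Subsquare v=21, h=7: +21·0.0833333° lon, +7·0.0416667° lat → SW at lon 105.75°, lat 73.2917°.
Cell spans 0.0833333° lon × 0.0416667° lat. NE corner is SW corner plus one full cell.
latitude 73.3333, longitude 105.8333.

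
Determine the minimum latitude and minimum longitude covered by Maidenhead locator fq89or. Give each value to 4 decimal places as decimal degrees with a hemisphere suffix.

Field F=5, Q=16: +5·20° lon, +16·10° lat → SW at lon -80°, lat 70°.
Square 8, 9: +8·2° lon, +9·1° lat → SW at lon -64°, lat 79°.
Subsquare o=14, r=17: +14·0.0833333° lon, +17·0.0416667° lat → SW at lon -62.8333°, lat 79.7083°.
latitude 79.7083° N, longitude 62.8333° W.

79.7083° N, 62.8333° W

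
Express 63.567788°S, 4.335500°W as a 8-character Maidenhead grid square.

IC76tk93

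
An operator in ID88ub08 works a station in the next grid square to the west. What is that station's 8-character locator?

ID88tb98

Longitude extended square 0; −1 → -1, wraps to 9, carry into subsquare.
Longitude subsquare u = 20; −1 → 19 = t.
The latitude characters are unchanged.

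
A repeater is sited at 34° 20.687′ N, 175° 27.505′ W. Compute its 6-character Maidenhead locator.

Shift to the Maidenhead origin (180°W, 90°S): lon 4.5416, lat 124.3448.
Field: 4.5416/20 → 0 → A, 124.3448/10 → 12 → M; chars AM.
Square: 4.5416/2 → 2, 4.3448/1 → 4; chars 24.
Subsquare: 0.5416/0.0833333 → 6 → g, 0.3448/0.0416667 → 8 → i; chars gi.

AM24gi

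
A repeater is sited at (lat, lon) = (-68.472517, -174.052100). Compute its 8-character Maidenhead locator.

AC21xm36

Offset from 180°W / 90°S: lon 5.94790°, lat 21.52748°.
Field: 5.94790/20 → 0 → A, 21.52748/10 → 2 → C; chars AC.
Square: 5.94790/2 → 2, 1.52748/1 → 1; chars 21.
Subsquare: 1.94790/0.0833333 → 23 → x, 0.52748/0.0416667 → 12 → m; chars xm.
Extended square: 0.03123/0.00833333 → 3, 0.02748/0.00416667 → 6; chars 36.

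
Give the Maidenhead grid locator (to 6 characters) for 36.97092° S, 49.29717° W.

GF53ia

Offset from 180°W / 90°S: lon 130.7028°, lat 53.0291°.
Field: lon ⌊130.7028/20⌋ = 6 → G; lat ⌊53.0291/10⌋ = 5 → F.
Square: lon ⌊10.7028/2⌋ = 5; lat ⌊3.0291/1⌋ = 3.
Subsquare: lon ⌊0.7028/0.0833333⌋ = 8 → i; lat ⌊0.0291/0.0416667⌋ = 0 → a.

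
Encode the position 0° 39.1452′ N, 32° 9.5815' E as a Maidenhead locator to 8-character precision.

KJ60bp96

Offset from 180°W / 90°S: lon 212.15969°, lat 90.65242°.
Field (20°×10°, letters A–R): 212.15969/20 → 10 → K, 90.65242/10 → 9 → J; chars KJ.
Square (2°×1°, digits 0–9): 12.15969/2 → 6, 0.65242/1 → 0; chars 60.
Subsquare (5′×2.5′, letters a–x): 0.15969/0.0833333 → 1 → b, 0.65242/0.0416667 → 15 → p; chars bp.
Extended square (30″×15″, digits 0–9): 0.07636/0.00833333 → 9, 0.02742/0.00416667 → 6; chars 96.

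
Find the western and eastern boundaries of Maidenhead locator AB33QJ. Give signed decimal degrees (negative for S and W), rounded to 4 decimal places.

-172.6667, -172.5833

Field A=0, B=1: +0·20° lon, +1·10° lat → SW at lon -180°, lat -80°.
Square 3, 3: +3·2° lon, +3·1° lat → SW at lon -174°, lat -77°.
Subsquare q=16, j=9: +16·0.0833333° lon, +9·0.0416667° lat → SW at lon -172.667°, lat -76.625°.
Cell spans 0.0833333° lon × 0.0416667° lat.
west -172.6667, east -172.5833.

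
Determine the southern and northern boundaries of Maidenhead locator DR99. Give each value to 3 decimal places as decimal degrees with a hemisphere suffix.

89.000° N, 90.000° N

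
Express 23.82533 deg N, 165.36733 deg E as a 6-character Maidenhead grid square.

Add 180° to longitude and 90° to latitude: 345.3673, 113.8253.
Field (20°×10°, letters A–R): lon ⌊345.3673/20⌋ = 17 → R; lat ⌊113.8253/10⌋ = 11 → L.
Square (2°×1°, digits 0–9): lon ⌊5.3673/2⌋ = 2; lat ⌊3.8253/1⌋ = 3.
Subsquare (5′×2.5′, letters a–x): lon ⌊1.3673/0.0833333⌋ = 16 → q; lat ⌊0.8253/0.0416667⌋ = 19 → t.

RL23qt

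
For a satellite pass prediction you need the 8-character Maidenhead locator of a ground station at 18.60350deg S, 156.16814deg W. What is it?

BH11vj95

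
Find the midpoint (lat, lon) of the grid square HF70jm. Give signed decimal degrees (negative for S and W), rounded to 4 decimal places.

Field H=7, F=5: +7·20° lon, +5·10° lat → SW at lon -40°, lat -40°.
Square 7, 0: +7·2° lon, +0·1° lat → SW at lon -26°, lat -40°.
Subsquare j=9, m=12: +9·0.0833333° lon, +12·0.0416667° lat → SW at lon -25.25°, lat -39.5°.
Cell spans 0.0833333° lon × 0.0416667° lat. Centre is SW corner plus half of each.
latitude -39.4792, longitude -25.2083.

-39.4792, -25.2083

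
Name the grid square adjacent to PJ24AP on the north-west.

Longitude subsquare a = 0; −1 → -1, wraps to 23 = x, carry into square.
Longitude square 2; −1 → 1.
Latitude subsquare p = 15; +1 → 16 = q.

PJ14xq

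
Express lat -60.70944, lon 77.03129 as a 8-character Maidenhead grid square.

MC89mg39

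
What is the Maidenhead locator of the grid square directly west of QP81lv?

Longitude subsquare l = 11; −1 → 10 = k.
The latitude characters are unchanged.

QP81kv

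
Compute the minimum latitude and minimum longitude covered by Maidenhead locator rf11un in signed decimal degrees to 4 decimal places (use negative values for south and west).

Field R=17, F=5: +17·20° lon, +5·10° lat → SW at lon 160°, lat -40°.
Square 1, 1: +1·2° lon, +1·1° lat → SW at lon 162°, lat -39°.
Subsquare u=20, n=13: +20·0.0833333° lon, +13·0.0416667° lat → SW at lon 163.667°, lat -38.4583°.
latitude -38.4583, longitude 163.6667.

-38.4583, 163.6667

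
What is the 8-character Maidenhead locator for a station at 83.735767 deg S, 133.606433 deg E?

PA66tg23

Offset from 180°W / 90°S: lon 313.60643°, lat 6.26423°.
Field: 313.60643/20 → 15 → P, 6.26423/10 → 0 → A; chars PA.
Square: 13.60643/2 → 6, 6.26423/1 → 6; chars 66.
Subsquare: 1.60643/0.0833333 → 19 → t, 0.26423/0.0416667 → 6 → g; chars tg.
Extended square: 0.02310/0.00833333 → 2, 0.01423/0.00416667 → 3; chars 23.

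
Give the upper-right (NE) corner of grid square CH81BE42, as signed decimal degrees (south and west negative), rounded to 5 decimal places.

Field C=2, H=7: +2·20° lon, +7·10° lat → SW at lon -140°, lat -20°.
Square 8, 1: +8·2° lon, +1·1° lat → SW at lon -124°, lat -19°.
Subsquare b=1, e=4: +1·0.0833333° lon, +4·0.0416667° lat → SW at lon -123.917°, lat -18.8333°.
Extended square 4, 2: +4·0.00833333° lon, +2·0.00416667° lat → SW at lon -123.883°, lat -18.825°.
Cell spans 0.00833333° lon × 0.00416667° lat. NE corner is SW corner plus one full cell.
latitude -18.82083, longitude -123.87500.

-18.82083, -123.87500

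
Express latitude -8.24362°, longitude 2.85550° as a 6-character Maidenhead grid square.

Add 180° to longitude and 90° to latitude: 182.8555, 81.7564.
Field: lon ⌊182.8555/20⌋ = 9 → J; lat ⌊81.7564/10⌋ = 8 → I.
Square: lon ⌊2.8555/2⌋ = 1; lat ⌊1.7564/1⌋ = 1.
Subsquare: lon ⌊0.8555/0.0833333⌋ = 10 → k; lat ⌊0.7564/0.0416667⌋ = 18 → s.

JI11ks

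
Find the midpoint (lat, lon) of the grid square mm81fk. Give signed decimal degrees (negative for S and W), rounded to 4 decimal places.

31.4375, 76.4583

Field M=12, M=12: +12·20° lon, +12·10° lat → SW at lon 60°, lat 30°.
Square 8, 1: +8·2° lon, +1·1° lat → SW at lon 76°, lat 31°.
Subsquare f=5, k=10: +5·0.0833333° lon, +10·0.0416667° lat → SW at lon 76.4167°, lat 31.4167°.
Cell spans 0.0833333° lon × 0.0416667° lat. Centre is SW corner plus half of each.
latitude 31.4375, longitude 76.4583.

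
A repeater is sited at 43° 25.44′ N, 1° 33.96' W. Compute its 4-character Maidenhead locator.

Offset from 180°W / 90°S: lon 178.43°, lat 133.42°.
Field: lon ⌊178.43/20⌋ = 8 → I; lat ⌊133.42/10⌋ = 13 → N.
Square: lon ⌊18.43/2⌋ = 9; lat ⌊3.42/1⌋ = 3.

IN93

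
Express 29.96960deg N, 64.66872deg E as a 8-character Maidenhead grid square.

ML29ix02

Offset from 180°W / 90°S: lon 244.66872°, lat 119.96960°.
Field: lon ⌊244.66872/20⌋ = 12 → M; lat ⌊119.96960/10⌋ = 11 → L.
Square: lon ⌊4.66872/2⌋ = 2; lat ⌊9.96960/1⌋ = 9.
Subsquare: lon ⌊0.66872/0.0833333⌋ = 8 → i; lat ⌊0.96960/0.0416667⌋ = 23 → x.
Extended square: lon ⌊0.00205/0.00833333⌋ = 0; lat ⌊0.01127/0.00416667⌋ = 2.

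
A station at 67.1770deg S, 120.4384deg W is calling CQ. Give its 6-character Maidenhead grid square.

CC92st

Add 180° to longitude and 90° to latitude: 59.5616, 22.8230.
Field (20°×10°, letters A–R): lon ⌊59.5616/20⌋ = 2 → C; lat ⌊22.8230/10⌋ = 2 → C.
Square (2°×1°, digits 0–9): lon ⌊19.5616/2⌋ = 9; lat ⌊2.8230/1⌋ = 2.
Subsquare (5′×2.5′, letters a–x): lon ⌊1.5616/0.0833333⌋ = 18 → s; lat ⌊0.8230/0.0416667⌋ = 19 → t.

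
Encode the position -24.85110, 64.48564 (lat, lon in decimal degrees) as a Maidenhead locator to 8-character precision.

MG25fd85

Shift to the Maidenhead origin (180°W, 90°S): lon 244.48564, lat 65.14890.
Field: 244.48564/20 → 12 → M, 65.14890/10 → 6 → G; chars MG.
Square: 4.48564/2 → 2, 5.14890/1 → 5; chars 25.
Subsquare: 0.48564/0.0833333 → 5 → f, 0.14890/0.0416667 → 3 → d; chars fd.
Extended square: 0.06897/0.00833333 → 8, 0.02390/0.00416667 → 5; chars 85.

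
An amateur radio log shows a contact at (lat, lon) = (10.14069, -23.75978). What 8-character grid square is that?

Shift to the Maidenhead origin (180°W, 90°S): lon 156.24022, lat 100.14069.
Field (20°×10°, letters A–R): lon ⌊156.24022/20⌋ = 7 → H; lat ⌊100.14069/10⌋ = 10 → K.
Square (2°×1°, digits 0–9): lon ⌊16.24022/2⌋ = 8; lat ⌊0.14069/1⌋ = 0.
Subsquare (5′×2.5′, letters a–x): lon ⌊0.24022/0.0833333⌋ = 2 → c; lat ⌊0.14069/0.0416667⌋ = 3 → d.
Extended square (30″×15″, digits 0–9): lon ⌊0.07355/0.00833333⌋ = 8; lat ⌊0.01569/0.00416667⌋ = 3.

HK80cd83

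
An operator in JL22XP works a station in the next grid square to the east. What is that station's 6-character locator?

JL32ap

Longitude subsquare x = 23; +1 → 24, wraps to 0 = a, carry into square.
Longitude square 2; +1 → 3.
The latitude characters are unchanged.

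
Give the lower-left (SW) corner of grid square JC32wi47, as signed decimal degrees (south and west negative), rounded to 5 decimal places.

-67.63750, 7.86667

Field J=9, C=2: +9·20° lon, +2·10° lat → SW at lon 0°, lat -70°.
Square 3, 2: +3·2° lon, +2·1° lat → SW at lon 6°, lat -68°.
Subsquare w=22, i=8: +22·0.0833333° lon, +8·0.0416667° lat → SW at lon 7.83333°, lat -67.6667°.
Extended square 4, 7: +4·0.00833333° lon, +7·0.00416667° lat → SW at lon 7.86667°, lat -67.6375°.
latitude -67.63750, longitude 7.86667.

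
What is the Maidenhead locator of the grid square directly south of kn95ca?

KN94cx

Latitude subsquare a = 0; −1 → -1, wraps to 23 = x, carry into square.
Latitude square 5; −1 → 4.
The longitude characters are unchanged.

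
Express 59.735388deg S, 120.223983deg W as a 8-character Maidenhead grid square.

Shift to the Maidenhead origin (180°W, 90°S): lon 59.77602, lat 30.26461.
Field: 59.77602/20 → 2 → C, 30.26461/10 → 3 → D; chars CD.
Square: 19.77602/2 → 9, 0.26461/1 → 0; chars 90.
Subsquare: 1.77602/0.0833333 → 21 → v, 0.26461/0.0416667 → 6 → g; chars vg.
Extended square: 0.02602/0.00833333 → 3, 0.01461/0.00416667 → 3; chars 33.

CD90vg33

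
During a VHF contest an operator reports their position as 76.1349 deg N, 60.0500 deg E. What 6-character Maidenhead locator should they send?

Shift to the Maidenhead origin (180°W, 90°S): lon 240.0500, lat 166.1349.
Field (20°×10°, letters A–R): 240.0500/20 → 12 → M, 166.1349/10 → 16 → Q; chars MQ.
Square (2°×1°, digits 0–9): 0.0500/2 → 0, 6.1349/1 → 6; chars 06.
Subsquare (5′×2.5′, letters a–x): 0.0500/0.0833333 → 0 → a, 0.1349/0.0416667 → 3 → d; chars ad.

MQ06ad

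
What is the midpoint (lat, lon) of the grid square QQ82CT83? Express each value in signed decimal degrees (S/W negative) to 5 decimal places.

72.80625, 156.23750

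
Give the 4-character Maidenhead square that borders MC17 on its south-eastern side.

Longitude square 1; +1 → 2.
Latitude square 7; −1 → 6.

MC26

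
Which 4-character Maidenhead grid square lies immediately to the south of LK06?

Latitude square 6; −1 → 5.
The longitude characters are unchanged.

LK05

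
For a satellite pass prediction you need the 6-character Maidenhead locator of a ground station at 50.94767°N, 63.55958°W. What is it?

FO80fw

Add 180° to longitude and 90° to latitude: 116.4404, 140.9477.
Field: lon ⌊116.4404/20⌋ = 5 → F; lat ⌊140.9477/10⌋ = 14 → O.
Square: lon ⌊16.4404/2⌋ = 8; lat ⌊0.9477/1⌋ = 0.
Subsquare: lon ⌊0.4404/0.0833333⌋ = 5 → f; lat ⌊0.9477/0.0416667⌋ = 22 → w.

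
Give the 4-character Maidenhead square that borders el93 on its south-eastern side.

FL02

Longitude square 9; +1 → 10, wraps to 0, carry into field.
Longitude field E = 4; +1 → 5 = F.
Latitude square 3; −1 → 2.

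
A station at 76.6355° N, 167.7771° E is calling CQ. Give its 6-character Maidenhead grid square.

Add 180° to longitude and 90° to latitude: 347.7771, 166.6355.
Field (20°×10°, letters A–R): 347.7771/20 → 17 → R, 166.6355/10 → 16 → Q; chars RQ.
Square (2°×1°, digits 0–9): 7.7771/2 → 3, 6.6355/1 → 6; chars 36.
Subsquare (5′×2.5′, letters a–x): 1.7771/0.0833333 → 21 → v, 0.6355/0.0416667 → 15 → p; chars vp.

RQ36vp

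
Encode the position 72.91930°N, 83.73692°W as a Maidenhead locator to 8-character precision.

EQ82dw10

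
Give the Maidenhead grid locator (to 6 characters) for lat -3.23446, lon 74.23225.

Offset from 180°W / 90°S: lon 254.2322°, lat 86.7655°.
Field: lon ⌊254.2322/20⌋ = 12 → M; lat ⌊86.7655/10⌋ = 8 → I.
Square: lon ⌊14.2322/2⌋ = 7; lat ⌊6.7655/1⌋ = 6.
Subsquare: lon ⌊0.2322/0.0833333⌋ = 2 → c; lat ⌊0.7655/0.0416667⌋ = 18 → s.

MI76cs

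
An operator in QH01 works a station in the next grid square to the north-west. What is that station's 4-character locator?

Longitude square 0; −1 → -1, wraps to 9, carry into field.
Longitude field Q = 16; −1 → 15 = P.
Latitude square 1; +1 → 2.

PH92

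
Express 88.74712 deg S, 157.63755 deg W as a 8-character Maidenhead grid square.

BA11eg30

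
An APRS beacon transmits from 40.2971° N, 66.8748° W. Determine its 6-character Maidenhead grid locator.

FN60nh

Shift to the Maidenhead origin (180°W, 90°S): lon 113.1252, lat 130.2971.
Field: 113.1252/20 → 5 → F, 130.2971/10 → 13 → N; chars FN.
Square: 13.1252/2 → 6, 0.2971/1 → 0; chars 60.
Subsquare: 1.1252/0.0833333 → 13 → n, 0.2971/0.0416667 → 7 → h; chars nh.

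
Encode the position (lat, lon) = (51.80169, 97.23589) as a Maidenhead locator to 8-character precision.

NO81ot82

Add 180° to longitude and 90° to latitude: 277.23589, 141.80169.
Field: 277.23589/20 → 13 → N, 141.80169/10 → 14 → O; chars NO.
Square: 17.23589/2 → 8, 1.80169/1 → 1; chars 81.
Subsquare: 1.23589/0.0833333 → 14 → o, 0.80169/0.0416667 → 19 → t; chars ot.
Extended square: 0.06922/0.00833333 → 8, 0.01002/0.00416667 → 2; chars 82.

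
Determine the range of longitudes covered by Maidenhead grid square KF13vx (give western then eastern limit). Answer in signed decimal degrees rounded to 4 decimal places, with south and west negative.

23.7500, 23.8333

Field K=10, F=5: +10·20° lon, +5·10° lat → SW at lon 20°, lat -40°.
Square 1, 3: +1·2° lon, +3·1° lat → SW at lon 22°, lat -37°.
Subsquare v=21, x=23: +21·0.0833333° lon, +23·0.0416667° lat → SW at lon 23.75°, lat -36.0417°.
Cell spans 0.0833333° lon × 0.0416667° lat.
west 23.7500, east 23.8333.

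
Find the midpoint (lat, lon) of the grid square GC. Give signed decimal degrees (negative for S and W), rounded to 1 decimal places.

-65.0, -50.0

Field G=6, C=2: +6·20° lon, +2·10° lat → SW at lon -60°, lat -70°.
Cell spans 20° lon × 10° lat. Centre is SW corner plus half of each.
latitude -65.0, longitude -50.0.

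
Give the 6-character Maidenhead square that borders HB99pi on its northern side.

Latitude subsquare i = 8; +1 → 9 = j.
The longitude characters are unchanged.

HB99pj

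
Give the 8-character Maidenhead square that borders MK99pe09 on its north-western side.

Longitude extended square 0; −1 → -1, wraps to 9, carry into subsquare.
Longitude subsquare p = 15; −1 → 14 = o.
Latitude extended square 9; +1 → 10, wraps to 0, carry into subsquare.
Latitude subsquare e = 4; +1 → 5 = f.

MK99of90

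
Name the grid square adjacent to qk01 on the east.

QK11

Longitude square 0; +1 → 1.
The latitude characters are unchanged.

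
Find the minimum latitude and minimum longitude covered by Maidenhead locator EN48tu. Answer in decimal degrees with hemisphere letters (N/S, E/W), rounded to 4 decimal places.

48.8333° N, 90.4167° W

Field E=4, N=13: +4·20° lon, +13·10° lat → SW at lon -100°, lat 40°.
Square 4, 8: +4·2° lon, +8·1° lat → SW at lon -92°, lat 48°.
Subsquare t=19, u=20: +19·0.0833333° lon, +20·0.0416667° lat → SW at lon -90.4167°, lat 48.8333°.
latitude 48.8333° N, longitude 90.4167° W.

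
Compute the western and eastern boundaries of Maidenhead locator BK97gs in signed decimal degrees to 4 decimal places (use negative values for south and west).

Field B=1, K=10: +1·20° lon, +10·10° lat → SW at lon -160°, lat 10°.
Square 9, 7: +9·2° lon, +7·1° lat → SW at lon -142°, lat 17°.
Subsquare g=6, s=18: +6·0.0833333° lon, +18·0.0416667° lat → SW at lon -141.5°, lat 17.75°.
Cell spans 0.0833333° lon × 0.0416667° lat.
west -141.5000, east -141.4167.

-141.5000, -141.4167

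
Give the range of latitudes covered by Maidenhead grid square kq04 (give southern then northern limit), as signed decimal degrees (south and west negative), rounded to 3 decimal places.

Field K=10, Q=16: +10·20° lon, +16·10° lat → SW at lon 20°, lat 70°.
Square 0, 4: +0·2° lon, +4·1° lat → SW at lon 20°, lat 74°.
Cell spans 2° lon × 1° lat.
south 74.000, north 75.000.

74.000, 75.000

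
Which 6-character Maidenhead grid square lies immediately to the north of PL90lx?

PL91la

Latitude subsquare x = 23; +1 → 24, wraps to 0 = a, carry into square.
Latitude square 0; +1 → 1.
The longitude characters are unchanged.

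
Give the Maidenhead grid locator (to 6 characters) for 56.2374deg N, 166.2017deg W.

AO66vf

Offset from 180°W / 90°S: lon 13.7983°, lat 146.2374°.
Field: 13.7983/20 → 0 → A, 146.2374/10 → 14 → O; chars AO.
Square: 13.7983/2 → 6, 6.2374/1 → 6; chars 66.
Subsquare: 1.7983/0.0833333 → 21 → v, 0.2374/0.0416667 → 5 → f; chars vf.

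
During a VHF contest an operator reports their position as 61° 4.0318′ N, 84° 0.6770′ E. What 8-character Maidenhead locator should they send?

NP21ab16

Offset from 180°W / 90°S: lon 264.01128°, lat 151.06720°.
Field: 264.01128/20 → 13 → N, 151.06720/10 → 15 → P; chars NP.
Square: 4.01128/2 → 2, 1.06720/1 → 1; chars 21.
Subsquare: 0.01128/0.0833333 → 0 → a, 0.06720/0.0416667 → 1 → b; chars ab.
Extended square: 0.01128/0.00833333 → 1, 0.02553/0.00416667 → 6; chars 16.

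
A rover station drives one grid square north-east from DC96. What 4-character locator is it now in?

Longitude square 9; +1 → 10, wraps to 0, carry into field.
Longitude field D = 3; +1 → 4 = E.
Latitude square 6; +1 → 7.

EC07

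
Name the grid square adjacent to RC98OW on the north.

Latitude subsquare w = 22; +1 → 23 = x.
The longitude characters are unchanged.

RC98ox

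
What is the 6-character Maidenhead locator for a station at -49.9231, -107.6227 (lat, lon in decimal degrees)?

DE60eb

Add 180° to longitude and 90° to latitude: 72.3773, 40.0769.
Field: lon ⌊72.3773/20⌋ = 3 → D; lat ⌊40.0769/10⌋ = 4 → E.
Square: lon ⌊12.3773/2⌋ = 6; lat ⌊0.0769/1⌋ = 0.
Subsquare: lon ⌊0.3773/0.0833333⌋ = 4 → e; lat ⌊0.0769/0.0416667⌋ = 1 → b.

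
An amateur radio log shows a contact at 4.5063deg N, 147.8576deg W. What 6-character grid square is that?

Offset from 180°W / 90°S: lon 32.1424°, lat 94.5063°.
Field: lon ⌊32.1424/20⌋ = 1 → B; lat ⌊94.5063/10⌋ = 9 → J.
Square: lon ⌊12.1424/2⌋ = 6; lat ⌊4.5063/1⌋ = 4.
Subsquare: lon ⌊0.1424/0.0833333⌋ = 1 → b; lat ⌊0.5063/0.0416667⌋ = 12 → m.

BJ64bm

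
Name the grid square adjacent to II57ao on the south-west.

II47xn

Longitude subsquare a = 0; −1 → -1, wraps to 23 = x, carry into square.
Longitude square 5; −1 → 4.
Latitude subsquare o = 14; −1 → 13 = n.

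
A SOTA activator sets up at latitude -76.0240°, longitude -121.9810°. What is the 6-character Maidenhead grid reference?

CB93ax

Shift to the Maidenhead origin (180°W, 90°S): lon 58.0190, lat 13.9760.
Field (20°×10°, letters A–R): 58.0190/20 → 2 → C, 13.9760/10 → 1 → B; chars CB.
Square (2°×1°, digits 0–9): 18.0190/2 → 9, 3.9760/1 → 3; chars 93.
Subsquare (5′×2.5′, letters a–x): 0.0190/0.0833333 → 0 → a, 0.9760/0.0416667 → 23 → x; chars ax.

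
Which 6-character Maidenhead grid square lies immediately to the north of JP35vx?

JP36va

Latitude subsquare x = 23; +1 → 24, wraps to 0 = a, carry into square.
Latitude square 5; +1 → 6.
The longitude characters are unchanged.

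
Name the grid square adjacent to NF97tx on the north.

NF98ta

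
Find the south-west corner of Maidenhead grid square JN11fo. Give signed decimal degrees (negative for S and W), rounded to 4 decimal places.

41.5833, 2.4167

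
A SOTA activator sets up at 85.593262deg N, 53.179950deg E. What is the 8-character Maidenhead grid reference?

LR65oo12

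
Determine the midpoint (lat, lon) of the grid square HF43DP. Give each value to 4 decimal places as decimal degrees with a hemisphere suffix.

36.3542° S, 31.7083° W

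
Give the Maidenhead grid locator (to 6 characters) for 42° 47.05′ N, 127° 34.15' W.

Shift to the Maidenhead origin (180°W, 90°S): lon 52.4308, lat 132.7842.
Field: 52.4308/20 → 2 → C, 132.7842/10 → 13 → N; chars CN.
Square: 12.4308/2 → 6, 2.7842/1 → 2; chars 62.
Subsquare: 0.4308/0.0833333 → 5 → f, 0.7842/0.0416667 → 18 → s; chars fs.

CN62fs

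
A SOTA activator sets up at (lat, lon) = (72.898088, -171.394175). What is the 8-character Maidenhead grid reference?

AQ42hv25

Offset from 180°W / 90°S: lon 8.60583°, lat 162.89809°.
Field (20°×10°, letters A–R): lon ⌊8.60583/20⌋ = 0 → A; lat ⌊162.89809/10⌋ = 16 → Q.
Square (2°×1°, digits 0–9): lon ⌊8.60583/2⌋ = 4; lat ⌊2.89809/1⌋ = 2.
Subsquare (5′×2.5′, letters a–x): lon ⌊0.60583/0.0833333⌋ = 7 → h; lat ⌊0.89809/0.0416667⌋ = 21 → v.
Extended square (30″×15″, digits 0–9): lon ⌊0.02249/0.00833333⌋ = 2; lat ⌊0.02309/0.00416667⌋ = 5.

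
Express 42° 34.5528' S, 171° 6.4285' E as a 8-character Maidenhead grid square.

Offset from 180°W / 90°S: lon 351.10714°, lat 47.42412°.
Field: 351.10714/20 → 17 → R, 47.42412/10 → 4 → E; chars RE.
Square: 11.10714/2 → 5, 7.42412/1 → 7; chars 57.
Subsquare: 1.10714/0.0833333 → 13 → n, 0.42412/0.0416667 → 10 → k; chars nk.
Extended square: 0.02381/0.00833333 → 2, 0.00745/0.00416667 → 1; chars 21.

RE57nk21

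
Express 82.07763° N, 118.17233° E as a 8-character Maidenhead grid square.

OR92cb08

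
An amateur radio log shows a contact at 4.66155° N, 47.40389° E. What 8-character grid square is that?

LJ34qp88

Offset from 180°W / 90°S: lon 227.40389°, lat 94.66155°.
Field: lon ⌊227.40389/20⌋ = 11 → L; lat ⌊94.66155/10⌋ = 9 → J.
Square: lon ⌊7.40389/2⌋ = 3; lat ⌊4.66155/1⌋ = 4.
Subsquare: lon ⌊1.40389/0.0833333⌋ = 16 → q; lat ⌊0.66155/0.0416667⌋ = 15 → p.
Extended square: lon ⌊0.07056/0.00833333⌋ = 8; lat ⌊0.03655/0.00416667⌋ = 8.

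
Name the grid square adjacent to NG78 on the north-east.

NG89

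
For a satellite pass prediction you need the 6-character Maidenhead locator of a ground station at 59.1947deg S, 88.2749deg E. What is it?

ND40dt

Add 180° to longitude and 90° to latitude: 268.2749, 30.8053.
Field: lon ⌊268.2749/20⌋ = 13 → N; lat ⌊30.8053/10⌋ = 3 → D.
Square: lon ⌊8.2749/2⌋ = 4; lat ⌊0.8053/1⌋ = 0.
Subsquare: lon ⌊0.2749/0.0833333⌋ = 3 → d; lat ⌊0.8053/0.0416667⌋ = 19 → t.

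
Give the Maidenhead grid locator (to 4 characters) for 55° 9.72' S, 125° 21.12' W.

CD74

Add 180° to longitude and 90° to latitude: 54.65, 34.84.
Field (20°×10°, letters A–R): 54.65/20 → 2 → C, 34.84/10 → 3 → D; chars CD.
Square (2°×1°, digits 0–9): 14.65/2 → 7, 4.84/1 → 4; chars 74.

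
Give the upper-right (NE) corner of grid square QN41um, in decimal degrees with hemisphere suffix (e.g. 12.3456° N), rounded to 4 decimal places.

41.5417° N, 149.7500° E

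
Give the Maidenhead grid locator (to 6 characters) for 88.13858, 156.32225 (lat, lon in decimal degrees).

Offset from 180°W / 90°S: lon 336.3222°, lat 178.1386°.
Field: lon ⌊336.3222/20⌋ = 16 → Q; lat ⌊178.1386/10⌋ = 17 → R.
Square: lon ⌊16.3222/2⌋ = 8; lat ⌊8.1386/1⌋ = 8.
Subsquare: lon ⌊0.3222/0.0833333⌋ = 3 → d; lat ⌊0.1386/0.0416667⌋ = 3 → d.

QR88dd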